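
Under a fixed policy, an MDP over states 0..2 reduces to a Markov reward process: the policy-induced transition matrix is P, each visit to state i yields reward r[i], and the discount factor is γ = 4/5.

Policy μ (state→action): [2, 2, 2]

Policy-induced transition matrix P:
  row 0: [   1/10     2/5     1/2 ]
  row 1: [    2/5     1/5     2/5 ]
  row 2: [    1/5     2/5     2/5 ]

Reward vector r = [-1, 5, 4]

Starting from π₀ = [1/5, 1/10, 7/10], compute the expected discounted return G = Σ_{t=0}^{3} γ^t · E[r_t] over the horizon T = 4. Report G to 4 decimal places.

t=0: π = [0.2000, 0.1000, 0.7000], E[r] = 3.1000, γ^t·E[r] = 3.100000, running G = 3.100000
t=1: π = [0.2000, 0.3800, 0.4200], E[r] = 3.3800, γ^t·E[r] = 2.704000, running G = 5.804000
t=2: π = [0.2560, 0.3240, 0.4200], E[r] = 3.0440, γ^t·E[r] = 1.948160, running G = 7.752160
t=3: π = [0.2392, 0.3352, 0.4256], E[r] = 3.1392, γ^t·E[r] = 1.607270, running G = 9.359430

G = 9.3594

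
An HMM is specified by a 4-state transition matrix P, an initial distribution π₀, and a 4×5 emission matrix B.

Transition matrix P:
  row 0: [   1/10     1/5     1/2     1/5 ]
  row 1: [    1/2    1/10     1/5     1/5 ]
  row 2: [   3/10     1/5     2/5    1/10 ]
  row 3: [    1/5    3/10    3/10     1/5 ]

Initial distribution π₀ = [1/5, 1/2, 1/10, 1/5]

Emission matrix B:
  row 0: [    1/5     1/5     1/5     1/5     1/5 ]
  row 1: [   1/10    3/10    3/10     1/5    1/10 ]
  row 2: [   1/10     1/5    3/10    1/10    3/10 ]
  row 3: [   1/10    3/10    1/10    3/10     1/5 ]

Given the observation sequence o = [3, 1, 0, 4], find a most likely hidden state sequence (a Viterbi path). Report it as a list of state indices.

t=0: δ = [4.000e-02, 1.000e-01, 1.000e-02, 6.000e-02]  (obs o_0=3)
t=1: δ = [1.000e-02, 5.400e-03, 4.000e-03, 6.000e-03]  ψ = [1, 3, 0, 1]  (obs o_1=1)
t=2: δ = [5.400e-04, 2.000e-04, 5.000e-04, 2.000e-04]  ψ = [1, 0, 0, 0]  (obs o_2=0)
t=3: δ = [3.000e-05, 1.080e-05, 8.100e-05, 2.160e-05]  ψ = [2, 0, 0, 0]  (obs o_3=4)
backtrack: best end state = 2; path = [3, 1, 0, 2]

path = [3, 1, 0, 2]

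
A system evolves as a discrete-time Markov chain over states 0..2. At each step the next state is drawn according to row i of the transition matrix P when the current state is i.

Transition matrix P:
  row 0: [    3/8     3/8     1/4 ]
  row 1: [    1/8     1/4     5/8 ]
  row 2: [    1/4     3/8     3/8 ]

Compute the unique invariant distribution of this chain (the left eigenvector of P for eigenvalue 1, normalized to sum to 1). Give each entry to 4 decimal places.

Balance equations π_j = Σ_i π_i·P[i][j]:
  π_0 = 3/8·π_0 + 1/8·π_1 + 1/4·π_2
  π_1 = 3/8·π_0 + 1/4·π_1 + 3/8·π_2
  normalize: π_0 + π_1 + π_2 = 1
Solving the linear system gives exactly π = [5/21, 1/3, 3/7].

π = [0.2381, 0.3333, 0.4286]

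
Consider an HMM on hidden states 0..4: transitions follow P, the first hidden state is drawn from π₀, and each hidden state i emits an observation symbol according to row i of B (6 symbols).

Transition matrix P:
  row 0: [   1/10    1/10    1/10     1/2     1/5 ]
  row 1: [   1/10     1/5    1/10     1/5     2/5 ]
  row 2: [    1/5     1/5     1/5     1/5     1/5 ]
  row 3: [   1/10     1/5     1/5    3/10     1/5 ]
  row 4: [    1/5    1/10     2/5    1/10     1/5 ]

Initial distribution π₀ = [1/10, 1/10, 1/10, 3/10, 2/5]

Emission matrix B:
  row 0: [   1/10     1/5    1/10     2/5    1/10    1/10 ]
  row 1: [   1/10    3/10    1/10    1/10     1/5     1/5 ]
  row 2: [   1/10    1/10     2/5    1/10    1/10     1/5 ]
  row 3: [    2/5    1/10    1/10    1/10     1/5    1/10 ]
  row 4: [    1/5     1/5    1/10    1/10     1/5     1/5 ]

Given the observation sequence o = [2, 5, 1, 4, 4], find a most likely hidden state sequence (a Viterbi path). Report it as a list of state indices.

path = [4, 2, 0, 3, 3]

t=0: δ = [1.000e-02, 1.000e-02, 4.000e-02, 3.000e-02, 4.000e-02]  (obs o_0=2)
t=1: δ = [8.000e-04, 1.600e-03, 3.200e-03, 9.000e-04, 1.600e-03]  ψ = [2, 2, 4, 3, 2]  (obs o_1=5)
t=2: δ = [1.280e-04, 1.920e-04, 6.400e-05, 6.400e-05, 1.280e-04]  ψ = [2, 2, 2, 2, 1]  (obs o_2=1)
t=3: δ = [2.560e-06, 7.680e-06, 5.120e-06, 1.280e-05, 1.536e-05]  ψ = [4, 1, 4, 0, 1]  (obs o_3=4)
t=4: δ = [3.072e-07, 5.120e-07, 6.144e-07, 7.680e-07, 6.144e-07]  ψ = [4, 3, 4, 3, 1]  (obs o_4=4)
backtrack: best end state = 3; path = [4, 2, 0, 3, 3]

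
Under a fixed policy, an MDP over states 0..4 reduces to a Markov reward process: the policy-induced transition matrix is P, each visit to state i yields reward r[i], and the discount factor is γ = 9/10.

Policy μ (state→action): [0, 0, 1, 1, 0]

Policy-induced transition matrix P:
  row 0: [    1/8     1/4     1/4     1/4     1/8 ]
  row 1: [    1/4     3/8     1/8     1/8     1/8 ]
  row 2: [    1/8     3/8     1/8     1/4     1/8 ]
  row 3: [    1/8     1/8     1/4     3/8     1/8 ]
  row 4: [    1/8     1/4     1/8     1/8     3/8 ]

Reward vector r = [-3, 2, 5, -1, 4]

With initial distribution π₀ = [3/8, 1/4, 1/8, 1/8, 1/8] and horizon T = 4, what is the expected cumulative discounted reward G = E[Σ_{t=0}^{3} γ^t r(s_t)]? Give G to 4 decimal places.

G = 3.7909

t=0: π = [0.3750, 0.2500, 0.1250, 0.1250, 0.1250], E[r] = 0.3750, γ^t·E[r] = 0.375000, running G = 0.375000
t=1: π = [0.1563, 0.2813, 0.1875, 0.2188, 0.1563], E[r] = 1.4375, γ^t·E[r] = 1.293750, running G = 1.668750
t=2: π = [0.1602, 0.2813, 0.1719, 0.2227, 0.1641], E[r] = 1.3750, γ^t·E[r] = 1.113750, running G = 2.782500
t=3: π = [0.1602, 0.2788, 0.1729, 0.2222, 0.1660], E[r] = 1.3833, γ^t·E[r] = 1.008426, running G = 3.790926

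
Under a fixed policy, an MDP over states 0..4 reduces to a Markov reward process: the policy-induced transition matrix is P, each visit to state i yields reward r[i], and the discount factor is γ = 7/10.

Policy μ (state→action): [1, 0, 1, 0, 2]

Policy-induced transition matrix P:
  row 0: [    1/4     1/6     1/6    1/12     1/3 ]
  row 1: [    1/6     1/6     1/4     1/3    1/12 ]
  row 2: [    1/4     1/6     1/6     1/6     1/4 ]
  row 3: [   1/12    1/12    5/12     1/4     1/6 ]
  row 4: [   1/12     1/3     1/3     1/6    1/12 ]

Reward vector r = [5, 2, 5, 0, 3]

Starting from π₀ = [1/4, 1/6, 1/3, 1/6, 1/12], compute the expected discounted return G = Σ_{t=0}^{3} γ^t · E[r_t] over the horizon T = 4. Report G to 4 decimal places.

G = 8.2673

t=0: π = [0.2500, 0.1667, 0.3333, 0.1667, 0.0833], E[r] = 3.5000, γ^t·E[r] = 3.500000, running G = 3.500000
t=1: π = [0.1944, 0.1667, 0.2361, 0.1875, 0.2153], E[r] = 3.1319, γ^t·E[r] = 2.192361, running G = 5.692361
t=2: π = [0.1690, 0.1869, 0.2633, 0.1939, 0.1869], E[r] = 3.0961, γ^t·E[r] = 1.517072, running G = 7.209433
t=3: π = [0.1710, 0.1817, 0.2619, 0.1999, 0.1856], E[r] = 3.0843, γ^t·E[r] = 1.057914, running G = 8.267347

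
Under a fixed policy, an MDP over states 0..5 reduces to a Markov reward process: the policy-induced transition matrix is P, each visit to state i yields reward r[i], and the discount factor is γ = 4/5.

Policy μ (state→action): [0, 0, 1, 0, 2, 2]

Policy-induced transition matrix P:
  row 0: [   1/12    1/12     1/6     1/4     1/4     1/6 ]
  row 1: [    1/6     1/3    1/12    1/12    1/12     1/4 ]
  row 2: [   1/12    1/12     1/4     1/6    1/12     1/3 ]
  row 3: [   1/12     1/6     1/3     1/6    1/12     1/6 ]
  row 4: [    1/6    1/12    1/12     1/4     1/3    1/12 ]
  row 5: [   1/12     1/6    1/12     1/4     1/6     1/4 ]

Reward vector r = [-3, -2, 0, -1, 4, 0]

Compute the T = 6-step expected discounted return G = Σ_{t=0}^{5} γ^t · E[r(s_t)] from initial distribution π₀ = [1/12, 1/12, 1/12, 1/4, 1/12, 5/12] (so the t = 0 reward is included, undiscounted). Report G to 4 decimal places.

t=0: π = [0.0833, 0.0833, 0.0833, 0.2500, 0.0833, 0.4167], E[r] = -0.3333, γ^t·E[r] = -0.333333, running G = -0.333333
t=1: π = [0.0972, 0.1597, 0.1667, 0.2083, 0.1528, 0.2153], E[r] = -0.2083, γ^t·E[r] = -0.166667, running G = -0.500000
t=2: π = [0.1094, 0.1586, 0.1713, 0.1921, 0.1557, 0.2130], E[r] = -0.2147, γ^t·E[r] = -0.137407, running G = -0.637407
t=3: π = [0.1095, 0.1567, 0.1690, 0.1933, 0.1582, 0.2132], E[r] = -0.2024, γ^t·E[r] = -0.103630, running G = -0.741037
t=4: π = [0.1096, 0.1564, 0.1690, 0.1937, 0.1589, 0.2125], E[r] = -0.1996, γ^t·E[r] = -0.081742, running G = -0.822779
t=5: π = [0.1096, 0.1563, 0.1690, 0.1937, 0.1590, 0.2123], E[r] = -0.1990, γ^t·E[r] = -0.065199, running G = -0.887978

G = -0.8880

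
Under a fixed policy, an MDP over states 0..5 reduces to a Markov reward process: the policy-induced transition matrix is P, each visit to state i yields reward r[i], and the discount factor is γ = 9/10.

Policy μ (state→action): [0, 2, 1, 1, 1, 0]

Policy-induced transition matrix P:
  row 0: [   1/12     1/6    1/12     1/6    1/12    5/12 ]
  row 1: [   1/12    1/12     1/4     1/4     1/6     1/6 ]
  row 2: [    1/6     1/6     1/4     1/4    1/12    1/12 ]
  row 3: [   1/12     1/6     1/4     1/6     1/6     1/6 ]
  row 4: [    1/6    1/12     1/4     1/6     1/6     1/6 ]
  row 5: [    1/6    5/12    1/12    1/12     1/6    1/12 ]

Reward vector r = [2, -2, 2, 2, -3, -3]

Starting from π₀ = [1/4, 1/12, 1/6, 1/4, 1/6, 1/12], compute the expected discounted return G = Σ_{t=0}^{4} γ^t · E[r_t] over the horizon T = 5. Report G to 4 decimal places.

t=0: π = [0.2500, 0.0833, 0.1667, 0.2500, 0.1667, 0.0833], E[r] = 0.4167, γ^t·E[r] = 0.416667, running G = 0.416667
t=1: π = [0.1181, 0.1667, 0.1944, 0.1806, 0.1319, 0.2083], E[r] = -0.3681, γ^t·E[r] = -0.331250, running G = 0.085417
t=2: π = [0.1279, 0.1939, 0.1956, 0.1794, 0.1406, 0.1626], E[r] = -0.2917, γ^t·E[r] = -0.236250, running G = -0.150833
t=3: π = [0.1249, 0.1794, 0.2016, 0.1856, 0.1397, 0.1688], E[r] = -0.2603, γ^t·E[r] = -0.189738, running G = -0.340572
t=4: π = [0.1258, 0.1823, 0.2011, 0.1844, 0.1395, 0.1670], E[r] = -0.2615, γ^t·E[r] = -0.171577, running G = -0.512148

G = -0.5121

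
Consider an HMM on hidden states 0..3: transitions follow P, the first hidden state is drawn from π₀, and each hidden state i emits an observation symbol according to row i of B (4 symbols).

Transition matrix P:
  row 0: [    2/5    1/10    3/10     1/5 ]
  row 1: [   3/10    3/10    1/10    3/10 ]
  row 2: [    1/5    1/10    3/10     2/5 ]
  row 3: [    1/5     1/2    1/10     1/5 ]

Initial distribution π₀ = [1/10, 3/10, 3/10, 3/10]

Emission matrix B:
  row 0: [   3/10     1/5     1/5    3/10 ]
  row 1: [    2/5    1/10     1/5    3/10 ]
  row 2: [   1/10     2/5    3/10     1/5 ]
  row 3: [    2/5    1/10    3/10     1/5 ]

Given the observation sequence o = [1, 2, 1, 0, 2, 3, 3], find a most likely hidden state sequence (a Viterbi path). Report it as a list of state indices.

path = [2, 2, 2, 3, 1, 0, 0]

t=0: δ = [2.000e-02, 3.000e-02, 1.200e-01, 3.000e-02]  (obs o_0=1)
t=1: δ = [4.800e-03, 3.000e-03, 1.080e-02, 1.440e-02]  ψ = [2, 3, 2, 2]  (obs o_1=2)
t=2: δ = [5.760e-04, 7.200e-04, 1.296e-03, 4.320e-04]  ψ = [3, 3, 2, 2]  (obs o_2=1)
t=3: δ = [7.776e-05, 8.640e-05, 3.888e-05, 2.074e-04]  ψ = [2, 1, 2, 2]  (obs o_3=0)
t=4: δ = [8.294e-06, 2.074e-05, 6.998e-06, 1.244e-05]  ψ = [3, 3, 0, 3]  (obs o_4=2)
t=5: δ = [1.866e-06, 1.866e-06, 4.977e-07, 1.244e-06]  ψ = [1, 1, 0, 1]  (obs o_5=3)
t=6: δ = [2.239e-07, 1.866e-07, 1.120e-07, 1.120e-07]  ψ = [0, 3, 0, 1]  (obs o_6=3)
backtrack: best end state = 0; path = [2, 2, 2, 3, 1, 0, 0]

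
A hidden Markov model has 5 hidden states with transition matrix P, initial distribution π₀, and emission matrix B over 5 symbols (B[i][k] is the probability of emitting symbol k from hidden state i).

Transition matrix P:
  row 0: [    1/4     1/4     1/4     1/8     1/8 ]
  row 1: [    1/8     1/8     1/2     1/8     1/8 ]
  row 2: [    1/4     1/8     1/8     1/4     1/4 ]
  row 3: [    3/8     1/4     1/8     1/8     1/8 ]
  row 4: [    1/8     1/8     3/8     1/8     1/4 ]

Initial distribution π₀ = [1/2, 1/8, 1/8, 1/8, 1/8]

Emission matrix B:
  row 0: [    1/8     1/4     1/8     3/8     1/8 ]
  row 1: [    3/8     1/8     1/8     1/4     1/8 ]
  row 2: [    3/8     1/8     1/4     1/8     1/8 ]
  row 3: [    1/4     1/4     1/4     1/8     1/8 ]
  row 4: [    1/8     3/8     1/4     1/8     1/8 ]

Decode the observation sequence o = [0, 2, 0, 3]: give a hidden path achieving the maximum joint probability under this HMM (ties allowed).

t=0: δ = [6.250e-02, 4.688e-02, 4.688e-02, 3.125e-02, 1.562e-02]  (obs o_0=0)
t=1: δ = [1.953e-03, 1.953e-03, 5.859e-03, 2.930e-03, 2.930e-03]  ψ = [0, 0, 1, 2, 2]  (obs o_1=2)
t=2: δ = [1.831e-04, 2.747e-04, 4.120e-04, 3.662e-04, 1.831e-04]  ψ = [2, 2, 4, 2, 2]  (obs o_2=0)
t=3: δ = [5.150e-05, 2.289e-05, 1.717e-05, 1.287e-05, 1.287e-05]  ψ = [3, 3, 1, 2, 2]  (obs o_3=3)
backtrack: best end state = 0; path = [1, 2, 3, 0]

path = [1, 2, 3, 0]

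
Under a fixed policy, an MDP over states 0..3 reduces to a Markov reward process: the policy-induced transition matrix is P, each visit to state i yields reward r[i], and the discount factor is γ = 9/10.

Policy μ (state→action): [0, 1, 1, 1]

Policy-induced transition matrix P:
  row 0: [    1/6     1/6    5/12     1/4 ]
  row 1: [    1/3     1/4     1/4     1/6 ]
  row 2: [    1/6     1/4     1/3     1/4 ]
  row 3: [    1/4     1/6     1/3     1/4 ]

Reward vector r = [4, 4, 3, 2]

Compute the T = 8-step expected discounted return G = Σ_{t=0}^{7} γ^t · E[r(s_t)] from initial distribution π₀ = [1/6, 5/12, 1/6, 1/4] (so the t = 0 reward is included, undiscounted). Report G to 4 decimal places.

t=0: π = [0.1667, 0.4167, 0.1667, 0.2500], E[r] = 3.3333, γ^t·E[r] = 3.333333, running G = 3.333333
t=1: π = [0.2569, 0.2153, 0.3125, 0.2153], E[r] = 3.2569, γ^t·E[r] = 2.931250, running G = 6.264583
t=2: π = [0.2205, 0.2106, 0.3368, 0.2321], E[r] = 3.1991, γ^t·E[r] = 2.591250, running G = 8.855833
t=3: π = [0.2211, 0.2123, 0.3342, 0.2324], E[r] = 3.2010, γ^t·E[r] = 2.333496, running G = 11.189329
t=4: π = [0.2214, 0.2122, 0.3341, 0.2323], E[r] = 3.2013, γ^t·E[r] = 2.100381, running G = 13.289711
t=5: π = [0.2214, 0.2122, 0.3341, 0.2323], E[r] = 3.2013, γ^t·E[r] = 1.890316, running G = 15.180026
t=6: π = [0.2214, 0.2122, 0.3341, 0.2323], E[r] = 3.2013, γ^t·E[r] = 1.701283, running G = 16.881309
t=7: π = [0.2214, 0.2122, 0.3341, 0.2323], E[r] = 3.2013, γ^t·E[r] = 1.531155, running G = 18.412465

G = 18.4125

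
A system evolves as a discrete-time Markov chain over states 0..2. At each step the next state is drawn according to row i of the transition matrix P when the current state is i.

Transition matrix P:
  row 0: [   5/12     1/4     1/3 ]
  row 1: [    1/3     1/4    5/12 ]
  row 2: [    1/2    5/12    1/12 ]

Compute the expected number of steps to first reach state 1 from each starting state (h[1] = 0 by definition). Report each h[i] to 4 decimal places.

First-step conditioning: h[1] = 0; for i ≠ 1, h[i] = 1 + Σ_k P[i][k]·h[k].
  h[0] = 1 + 5/12·h[0] + 1/3·h[2]
  h[2] = 1 + 1/2·h[0] + 1/12·h[2]
Solving the 2×2 linear system over states ≠ 1 gives exactly h = [180/53, 0, 156/53] (h[1] = 0 is the target).

h = [3.3962, 0.0000, 2.9434]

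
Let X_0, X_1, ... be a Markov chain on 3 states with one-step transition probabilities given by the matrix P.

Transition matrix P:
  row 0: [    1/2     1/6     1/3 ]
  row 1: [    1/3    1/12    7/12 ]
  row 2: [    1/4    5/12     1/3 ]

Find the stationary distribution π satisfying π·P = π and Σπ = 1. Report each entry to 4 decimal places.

π = [0.3605, 0.2449, 0.3946]

Balance equations π_j = Σ_i π_i·P[i][j]:
  π_0 = 1/2·π_0 + 1/3·π_1 + 1/4·π_2
  π_1 = 1/6·π_0 + 1/12·π_1 + 5/12·π_2
  normalize: π_0 + π_1 + π_2 = 1
Solving the linear system gives exactly π = [53/147, 12/49, 58/147].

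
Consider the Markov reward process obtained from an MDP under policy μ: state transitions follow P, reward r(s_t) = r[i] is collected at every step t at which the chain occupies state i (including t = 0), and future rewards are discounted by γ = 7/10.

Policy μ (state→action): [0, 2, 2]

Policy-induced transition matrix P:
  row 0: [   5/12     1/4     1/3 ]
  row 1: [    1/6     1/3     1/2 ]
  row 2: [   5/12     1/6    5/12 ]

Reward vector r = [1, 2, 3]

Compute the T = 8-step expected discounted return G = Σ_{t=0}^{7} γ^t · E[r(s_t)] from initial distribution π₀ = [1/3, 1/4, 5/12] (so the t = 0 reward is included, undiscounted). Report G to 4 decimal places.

t=0: π = [0.3333, 0.2500, 0.4167], E[r] = 2.0833, γ^t·E[r] = 2.083333, running G = 2.083333
t=1: π = [0.3542, 0.2361, 0.4097], E[r] = 2.0556, γ^t·E[r] = 1.438889, running G = 3.522222
t=2: π = [0.3576, 0.2355, 0.4068], E[r] = 2.0492, γ^t·E[r] = 1.004103, running G = 4.526325
t=3: π = [0.3578, 0.2357, 0.4065], E[r] = 2.0487, γ^t·E[r] = 0.702707, running G = 5.229032
t=4: π = [0.3577, 0.2358, 0.4065], E[r] = 2.0488, γ^t·E[r] = 0.491907, running G = 5.720939
t=5: π = [0.3577, 0.2358, 0.4065], E[r] = 2.0488, γ^t·E[r] = 0.344338, running G = 6.065277
t=6: π = [0.3577, 0.2358, 0.4065], E[r] = 2.0488, γ^t·E[r] = 0.241037, running G = 6.306314
t=7: π = [0.3577, 0.2358, 0.4065], E[r] = 2.0488, γ^t·E[r] = 0.168726, running G = 6.475040

G = 6.4750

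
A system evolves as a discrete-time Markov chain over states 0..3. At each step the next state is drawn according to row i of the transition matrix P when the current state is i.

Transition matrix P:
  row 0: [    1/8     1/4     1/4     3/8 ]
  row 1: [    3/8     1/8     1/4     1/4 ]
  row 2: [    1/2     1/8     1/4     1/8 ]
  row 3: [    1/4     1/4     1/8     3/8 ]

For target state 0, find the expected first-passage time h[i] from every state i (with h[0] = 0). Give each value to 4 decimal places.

First-step conditioning: h[0] = 0; for i ≠ 0, h[i] = 1 + Σ_k P[i][k]·h[k].
  h[1] = 1 + 1/8·h[1] + 1/4·h[2] + 1/4·h[3]
  h[2] = 1 + 1/8·h[1] + 1/4·h[2] + 1/8·h[3]
  h[3] = 1 + 1/4·h[1] + 1/8·h[2] + 3/8·h[3]
Solving the 3×3 linear system over states ≠ 0 gives exactly h = [0, 440/163, 376/163, 512/163] (h[0] = 0 is the target).

h = [0.0000, 2.6994, 2.3067, 3.1411]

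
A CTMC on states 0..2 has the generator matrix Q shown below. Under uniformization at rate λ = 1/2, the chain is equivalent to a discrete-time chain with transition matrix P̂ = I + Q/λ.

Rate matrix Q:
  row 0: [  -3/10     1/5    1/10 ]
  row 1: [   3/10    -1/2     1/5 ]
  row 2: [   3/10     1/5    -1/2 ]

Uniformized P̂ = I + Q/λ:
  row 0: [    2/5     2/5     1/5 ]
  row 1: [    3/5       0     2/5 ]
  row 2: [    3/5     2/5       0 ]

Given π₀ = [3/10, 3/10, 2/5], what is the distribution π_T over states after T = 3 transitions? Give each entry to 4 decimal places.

t=0: π = [0.3000, 0.3000, 0.4000]
t=1: π = [0.5400, 0.2800, 0.1800]
t=2: π = [0.4920, 0.2880, 0.2200]
t=3: π = [0.5016, 0.2848, 0.2136]

π = [0.5016, 0.2848, 0.2136]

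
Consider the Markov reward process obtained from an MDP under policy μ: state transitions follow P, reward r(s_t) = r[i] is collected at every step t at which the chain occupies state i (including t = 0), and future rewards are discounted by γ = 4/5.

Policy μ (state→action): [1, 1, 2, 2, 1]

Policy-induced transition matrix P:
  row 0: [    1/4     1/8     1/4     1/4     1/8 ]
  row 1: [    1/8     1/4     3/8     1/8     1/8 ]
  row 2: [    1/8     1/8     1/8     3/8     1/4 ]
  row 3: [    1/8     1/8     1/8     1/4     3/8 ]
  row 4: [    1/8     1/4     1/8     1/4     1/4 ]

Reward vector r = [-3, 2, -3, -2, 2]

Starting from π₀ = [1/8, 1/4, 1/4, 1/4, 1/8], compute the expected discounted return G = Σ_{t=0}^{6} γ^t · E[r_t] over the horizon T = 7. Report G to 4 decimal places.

G = -2.8589

t=0: π = [0.1250, 0.2500, 0.2500, 0.2500, 0.1250], E[r] = -0.8750, γ^t·E[r] = -0.875000, running G = -0.875000
t=1: π = [0.1406, 0.1719, 0.2031, 0.2500, 0.2344], E[r] = -0.7188, γ^t·E[r] = -0.575000, running G = -1.450000
t=2: π = [0.1426, 0.1758, 0.1855, 0.2539, 0.2422], E[r] = -0.6563, γ^t·E[r] = -0.420000, running G = -1.870000
t=3: π = [0.1428, 0.1772, 0.1868, 0.2512, 0.2419], E[r] = -0.6528, γ^t·E[r] = -0.334250, running G = -2.204250
t=4: π = [0.1429, 0.1774, 0.1872, 0.2512, 0.2414], E[r] = -0.6548, γ^t·E[r] = -0.268225, running G = -2.472475
t=5: π = [0.1429, 0.1773, 0.1872, 0.2512, 0.2414], E[r] = -0.6552, γ^t·E[r] = -0.214695, running G = -2.687170
t=6: π = [0.1429, 0.1773, 0.1872, 0.2512, 0.2414], E[r] = -0.6552, γ^t·E[r] = -0.171753, running G = -2.858923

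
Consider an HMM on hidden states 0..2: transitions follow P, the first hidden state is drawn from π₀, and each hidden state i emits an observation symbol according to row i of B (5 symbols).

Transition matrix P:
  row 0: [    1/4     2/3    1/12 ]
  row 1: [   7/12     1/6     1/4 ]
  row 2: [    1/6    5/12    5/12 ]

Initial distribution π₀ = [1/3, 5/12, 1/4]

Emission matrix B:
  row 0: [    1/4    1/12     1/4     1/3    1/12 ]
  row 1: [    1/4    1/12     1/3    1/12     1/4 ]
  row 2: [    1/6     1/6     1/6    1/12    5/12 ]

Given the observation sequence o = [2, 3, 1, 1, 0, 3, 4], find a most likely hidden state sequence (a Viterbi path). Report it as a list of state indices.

path = [1, 0, 1, 0, 1, 0, 1]

t=0: δ = [8.333e-02, 1.389e-01, 4.167e-02]  (obs o_0=2)
t=1: δ = [2.701e-02, 4.630e-03, 2.894e-03]  ψ = [1, 0, 1]  (obs o_1=3)
t=2: δ = [5.626e-04, 1.500e-03, 3.751e-04]  ψ = [0, 0, 0]  (obs o_2=1)
t=3: δ = [7.293e-05, 3.126e-05, 6.251e-05]  ψ = [1, 0, 1]  (obs o_3=1)
t=4: δ = [4.558e-06, 1.216e-05, 4.341e-06]  ψ = [0, 0, 2]  (obs o_4=0)
t=5: δ = [2.364e-06, 2.532e-07, 2.532e-07]  ψ = [1, 0, 1]  (obs o_5=3)
t=6: δ = [4.924e-08, 3.939e-07, 8.207e-08]  ψ = [0, 0, 0]  (obs o_6=4)
backtrack: best end state = 1; path = [1, 0, 1, 0, 1, 0, 1]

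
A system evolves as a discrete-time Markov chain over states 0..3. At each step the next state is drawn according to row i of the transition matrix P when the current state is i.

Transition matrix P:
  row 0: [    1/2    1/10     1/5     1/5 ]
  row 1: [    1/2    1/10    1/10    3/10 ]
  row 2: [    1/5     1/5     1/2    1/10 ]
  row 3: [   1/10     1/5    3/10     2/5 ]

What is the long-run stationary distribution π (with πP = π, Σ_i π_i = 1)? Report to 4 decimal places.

π = [0.3181, 0.1529, 0.2970, 0.2320]

Balance equations π_j = Σ_i π_i·P[i][j]:
  π_0 = 1/2·π_0 + 1/2·π_1 + 1/5·π_2 + 1/10·π_3
  π_1 = 1/10·π_0 + 1/10·π_1 + 1/5·π_2 + 1/5·π_3
  π_2 = 1/5·π_0 + 1/10·π_1 + 1/2·π_2 + 3/10·π_3
  normalize: π_0 + π_1 + π_2 + π_3 = 1
Solving the linear system gives exactly π = [181/569, 87/569, 169/569, 132/569].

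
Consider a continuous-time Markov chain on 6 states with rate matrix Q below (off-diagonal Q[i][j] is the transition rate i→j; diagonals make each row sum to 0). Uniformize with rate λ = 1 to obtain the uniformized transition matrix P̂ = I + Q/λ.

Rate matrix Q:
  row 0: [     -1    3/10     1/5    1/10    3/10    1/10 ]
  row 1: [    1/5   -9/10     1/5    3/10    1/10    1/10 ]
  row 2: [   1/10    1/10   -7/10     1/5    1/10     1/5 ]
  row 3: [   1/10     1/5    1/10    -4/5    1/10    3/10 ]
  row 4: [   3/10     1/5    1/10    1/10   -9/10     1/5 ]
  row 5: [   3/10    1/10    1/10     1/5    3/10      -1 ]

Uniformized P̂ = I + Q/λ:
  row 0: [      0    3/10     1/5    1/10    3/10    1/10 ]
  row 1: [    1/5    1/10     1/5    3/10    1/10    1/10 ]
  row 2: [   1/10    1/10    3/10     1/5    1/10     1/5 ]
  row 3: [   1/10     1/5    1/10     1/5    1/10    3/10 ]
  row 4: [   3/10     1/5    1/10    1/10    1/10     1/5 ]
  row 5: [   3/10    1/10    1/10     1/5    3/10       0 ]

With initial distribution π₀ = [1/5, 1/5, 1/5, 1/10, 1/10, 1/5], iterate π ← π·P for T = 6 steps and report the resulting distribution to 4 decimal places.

t=0: π = [0.2000, 0.2000, 0.2000, 0.1000, 0.1000, 0.2000]
t=1: π = [0.1600, 0.1600, 0.1800, 0.1900, 0.1800, 0.1300]
t=2: π = [0.1620, 0.1690, 0.1680, 0.1820, 0.1580, 0.1610]
t=3: π = [0.1645, 0.1664, 0.1667, 0.1849, 0.1646, 0.1529]
t=4: π = [0.1637, 0.1679, 0.1664, 0.1837, 0.1635, 0.1548]
t=5: π = [0.1641, 0.1675, 0.1664, 0.1841, 0.1637, 0.1543]
t=6: π = [0.1639, 0.1676, 0.1664, 0.1840, 0.1637, 0.1544]

π = [0.1639, 0.1676, 0.1664, 0.1840, 0.1637, 0.1544]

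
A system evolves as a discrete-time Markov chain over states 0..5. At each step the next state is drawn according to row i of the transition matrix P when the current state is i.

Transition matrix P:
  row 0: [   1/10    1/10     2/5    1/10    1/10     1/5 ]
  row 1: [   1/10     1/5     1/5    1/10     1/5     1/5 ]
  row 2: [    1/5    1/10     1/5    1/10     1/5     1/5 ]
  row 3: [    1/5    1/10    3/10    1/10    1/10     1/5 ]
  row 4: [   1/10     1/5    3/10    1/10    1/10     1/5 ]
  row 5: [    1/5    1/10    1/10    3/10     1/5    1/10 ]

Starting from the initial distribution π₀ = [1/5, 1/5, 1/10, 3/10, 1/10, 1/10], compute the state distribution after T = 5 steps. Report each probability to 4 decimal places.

π = [0.1560, 0.1284, 0.2422, 0.1364, 0.1552, 0.1818]

t=0: π = [0.2000, 0.2000, 0.1000, 0.3000, 0.1000, 0.1000]
t=1: π = [0.1500, 0.1300, 0.2700, 0.1200, 0.1400, 0.1900]
t=2: π = [0.1580, 0.1270, 0.2370, 0.1380, 0.1590, 0.1810]
t=3: π = [0.1556, 0.1286, 0.2432, 0.1362, 0.1545, 0.1819]
t=4: π = [0.1561, 0.1283, 0.2420, 0.1364, 0.1554, 0.1818]
t=5: π = [0.1560, 0.1284, 0.2422, 0.1364, 0.1552, 0.1818]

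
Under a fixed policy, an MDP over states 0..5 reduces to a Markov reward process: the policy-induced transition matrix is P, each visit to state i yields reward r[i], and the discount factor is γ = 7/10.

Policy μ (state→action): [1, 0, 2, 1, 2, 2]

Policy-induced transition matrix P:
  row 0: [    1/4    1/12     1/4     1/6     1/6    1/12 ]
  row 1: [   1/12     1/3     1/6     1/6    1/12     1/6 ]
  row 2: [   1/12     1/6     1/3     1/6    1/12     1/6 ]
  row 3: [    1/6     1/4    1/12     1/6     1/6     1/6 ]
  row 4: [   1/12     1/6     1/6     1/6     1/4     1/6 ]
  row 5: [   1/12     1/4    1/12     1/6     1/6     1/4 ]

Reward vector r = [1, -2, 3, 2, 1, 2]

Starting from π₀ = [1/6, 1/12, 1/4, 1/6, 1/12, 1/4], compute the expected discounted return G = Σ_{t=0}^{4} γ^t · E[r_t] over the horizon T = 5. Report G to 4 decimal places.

G = 3.5557

t=0: π = [0.1667, 0.0833, 0.2500, 0.1667, 0.0833, 0.2500], E[r] = 1.6667, γ^t·E[r] = 1.666667, running G = 1.666667
t=1: π = [0.1250, 0.2014, 0.1875, 0.1667, 0.1458, 0.1736], E[r] = 1.1111, γ^t·E[r] = 0.777778, running G = 2.444444
t=2: π = [0.1181, 0.2182, 0.1800, 0.1667, 0.1464, 0.1707], E[r] = 1.0428, γ^t·E[r] = 0.510984, running G = 2.955428
t=3: π = [0.1169, 0.2213, 0.1784, 0.1667, 0.1457, 0.1711], E[r] = 1.0306, γ^t·E[r] = 0.353487, running G = 3.308915
t=4: π = [0.1167, 0.2220, 0.1780, 0.1667, 0.1455, 0.1712], E[r] = 1.0280, γ^t·E[r] = 0.246818, running G = 3.555733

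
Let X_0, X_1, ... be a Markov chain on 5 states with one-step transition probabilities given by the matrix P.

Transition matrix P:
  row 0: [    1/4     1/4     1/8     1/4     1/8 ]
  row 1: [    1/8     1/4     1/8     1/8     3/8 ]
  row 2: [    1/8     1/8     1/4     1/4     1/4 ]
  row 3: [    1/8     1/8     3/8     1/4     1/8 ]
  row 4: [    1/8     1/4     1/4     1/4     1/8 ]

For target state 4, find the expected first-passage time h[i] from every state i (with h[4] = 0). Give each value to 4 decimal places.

First-step conditioning: h[4] = 0; for i ≠ 4, h[i] = 1 + Σ_k P[i][k]·h[k].
  h[0] = 1 + 1/4·h[0] + 1/4·h[1] + 1/8·h[2] + 1/4·h[3]
  h[1] = 1 + 1/8·h[0] + 1/4·h[1] + 1/8·h[2] + 1/8·h[3]
  h[2] = 1 + 1/8·h[0] + 1/8·h[1] + 1/4·h[2] + 1/4·h[3]
  h[3] = 1 + 1/8·h[0] + 1/8·h[1] + 3/8·h[2] + 1/4·h[3]
Solving the 4×4 linear system over states ≠ 4 gives exactly h = [1756/351, 1316/351, 1568/351, 196/39, 0] (h[4] = 0 is the target).

h = [5.0028, 3.7493, 4.4672, 5.0256, 0.0000]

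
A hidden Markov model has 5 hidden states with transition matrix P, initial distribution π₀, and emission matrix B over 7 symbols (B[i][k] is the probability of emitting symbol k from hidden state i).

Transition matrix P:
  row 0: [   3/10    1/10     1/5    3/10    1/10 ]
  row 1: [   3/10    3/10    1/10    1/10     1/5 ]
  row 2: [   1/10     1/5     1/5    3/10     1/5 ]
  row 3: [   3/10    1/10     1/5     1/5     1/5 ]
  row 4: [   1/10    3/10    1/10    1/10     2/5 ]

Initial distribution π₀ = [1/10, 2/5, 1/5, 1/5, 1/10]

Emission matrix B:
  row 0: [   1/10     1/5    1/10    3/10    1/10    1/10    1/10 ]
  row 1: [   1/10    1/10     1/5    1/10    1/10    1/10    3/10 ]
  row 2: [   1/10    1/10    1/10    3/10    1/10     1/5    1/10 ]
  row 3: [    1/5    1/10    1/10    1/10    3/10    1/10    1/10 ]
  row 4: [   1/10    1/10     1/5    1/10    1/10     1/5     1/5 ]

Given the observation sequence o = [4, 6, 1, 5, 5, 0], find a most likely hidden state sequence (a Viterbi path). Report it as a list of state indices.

t=0: δ = [1.000e-02, 4.000e-02, 2.000e-02, 6.000e-02, 1.000e-02]  (obs o_0=4)
t=1: δ = [1.800e-03, 3.600e-03, 1.200e-03, 1.200e-03, 2.400e-03]  ψ = [3, 1, 3, 3, 3]  (obs o_1=6)
t=2: δ = [2.160e-04, 1.080e-04, 3.600e-05, 5.400e-05, 9.600e-05]  ψ = [1, 1, 0, 0, 4]  (obs o_2=1)
t=3: δ = [6.480e-06, 3.240e-06, 8.640e-06, 6.480e-06, 7.680e-06]  ψ = [0, 1, 0, 0, 4]  (obs o_3=5)
t=4: δ = [1.944e-07, 2.304e-07, 3.456e-07, 2.592e-07, 6.144e-07]  ψ = [0, 4, 2, 2, 4]  (obs o_4=5)
t=5: δ = [7.776e-09, 1.843e-08, 6.912e-09, 2.074e-08, 2.458e-08]  ψ = [3, 4, 2, 2, 4]  (obs o_5=0)
backtrack: best end state = 4; path = [3, 4, 4, 4, 4, 4]

path = [3, 4, 4, 4, 4, 4]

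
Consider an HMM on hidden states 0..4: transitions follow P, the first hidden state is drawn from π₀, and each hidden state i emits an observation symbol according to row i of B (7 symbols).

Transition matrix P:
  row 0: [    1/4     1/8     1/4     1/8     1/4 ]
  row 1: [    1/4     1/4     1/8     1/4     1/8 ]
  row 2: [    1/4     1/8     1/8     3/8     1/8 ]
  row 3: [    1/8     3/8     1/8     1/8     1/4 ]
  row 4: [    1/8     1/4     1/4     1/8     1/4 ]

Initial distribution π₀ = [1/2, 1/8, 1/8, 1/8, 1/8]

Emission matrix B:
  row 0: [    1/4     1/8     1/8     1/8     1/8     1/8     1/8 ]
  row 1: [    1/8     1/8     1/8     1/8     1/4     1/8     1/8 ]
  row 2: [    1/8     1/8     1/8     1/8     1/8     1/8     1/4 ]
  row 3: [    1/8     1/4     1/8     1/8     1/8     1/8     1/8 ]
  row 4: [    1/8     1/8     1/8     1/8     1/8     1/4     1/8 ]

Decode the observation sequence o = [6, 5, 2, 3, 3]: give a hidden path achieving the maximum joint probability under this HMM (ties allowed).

path = [0, 4, 2, 3, 1]

t=0: δ = [6.250e-02, 1.562e-02, 3.125e-02, 1.562e-02, 1.562e-02]  (obs o_0=6)
t=1: δ = [1.953e-03, 9.766e-04, 1.953e-03, 1.465e-03, 3.906e-03]  ψ = [0, 0, 0, 2, 0]  (obs o_1=5)
t=2: δ = [6.104e-05, 1.221e-04, 1.221e-04, 9.155e-05, 1.221e-04]  ψ = [0, 4, 4, 2, 4]  (obs o_2=2)
t=3: δ = [3.815e-06, 4.292e-06, 3.815e-06, 5.722e-06, 3.815e-06]  ψ = [1, 3, 4, 2, 4]  (obs o_3=3)
t=4: δ = [1.341e-07, 2.682e-07, 1.192e-07, 1.788e-07, 1.788e-07]  ψ = [1, 3, 0, 2, 3]  (obs o_4=3)
backtrack: best end state = 1; path = [0, 4, 2, 3, 1]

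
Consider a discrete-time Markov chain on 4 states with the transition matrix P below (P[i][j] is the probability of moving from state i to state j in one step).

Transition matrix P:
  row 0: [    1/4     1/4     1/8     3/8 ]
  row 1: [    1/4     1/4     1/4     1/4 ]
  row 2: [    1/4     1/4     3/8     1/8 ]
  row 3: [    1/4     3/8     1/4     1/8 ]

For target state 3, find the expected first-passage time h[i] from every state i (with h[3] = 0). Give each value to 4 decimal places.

First-step conditioning: h[3] = 0; for i ≠ 3, h[i] = 1 + Σ_k P[i][k]·h[k].
  h[0] = 1 + 1/4·h[0] + 1/4·h[1] + 1/8·h[2]
  h[1] = 1 + 1/4·h[0] + 1/4·h[1] + 1/4·h[2]
  h[2] = 1 + 1/4·h[0] + 1/4·h[1] + 3/8·h[2]
Solving the 3×3 linear system over states ≠ 3 gives exactly h = [24/7, 4, 32/7, 0] (h[3] = 0 is the target).

h = [3.4286, 4.0000, 4.5714, 0.0000]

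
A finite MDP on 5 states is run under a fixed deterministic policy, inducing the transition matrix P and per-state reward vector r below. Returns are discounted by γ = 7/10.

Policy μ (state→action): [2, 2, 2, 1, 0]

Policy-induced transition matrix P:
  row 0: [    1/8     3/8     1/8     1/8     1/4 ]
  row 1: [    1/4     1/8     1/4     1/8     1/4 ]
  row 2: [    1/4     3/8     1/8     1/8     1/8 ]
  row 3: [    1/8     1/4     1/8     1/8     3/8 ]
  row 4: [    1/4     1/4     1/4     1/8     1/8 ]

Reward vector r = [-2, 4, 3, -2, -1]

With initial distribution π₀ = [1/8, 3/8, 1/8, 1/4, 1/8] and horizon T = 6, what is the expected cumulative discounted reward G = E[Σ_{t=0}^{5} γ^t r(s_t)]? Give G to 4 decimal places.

G = 2.3391

t=0: π = [0.1250, 0.3750, 0.1250, 0.2500, 0.1250], E[r] = 1.0000, γ^t·E[r] = 1.000000, running G = 1.000000
t=1: π = [0.2031, 0.2344, 0.1875, 0.1250, 0.2500], E[r] = 0.5938, γ^t·E[r] = 0.415625, running G = 1.415625
t=2: π = [0.2090, 0.2695, 0.1855, 0.1250, 0.2109], E[r] = 0.7559, γ^t·E[r] = 0.370371, running G = 1.785996
t=3: π = [0.2083, 0.2656, 0.1851, 0.1250, 0.2161], E[r] = 0.7351, γ^t·E[r] = 0.252142, running G = 2.038138
t=4: π = [0.2083, 0.2660, 0.1852, 0.1250, 0.2155], E[r] = 0.7373, γ^t·E[r] = 0.177027, running G = 2.215165
t=5: π = [0.2083, 0.2659, 0.1852, 0.1250, 0.2155], E[r] = 0.7371, γ^t·E[r] = 0.123891, running G = 2.339055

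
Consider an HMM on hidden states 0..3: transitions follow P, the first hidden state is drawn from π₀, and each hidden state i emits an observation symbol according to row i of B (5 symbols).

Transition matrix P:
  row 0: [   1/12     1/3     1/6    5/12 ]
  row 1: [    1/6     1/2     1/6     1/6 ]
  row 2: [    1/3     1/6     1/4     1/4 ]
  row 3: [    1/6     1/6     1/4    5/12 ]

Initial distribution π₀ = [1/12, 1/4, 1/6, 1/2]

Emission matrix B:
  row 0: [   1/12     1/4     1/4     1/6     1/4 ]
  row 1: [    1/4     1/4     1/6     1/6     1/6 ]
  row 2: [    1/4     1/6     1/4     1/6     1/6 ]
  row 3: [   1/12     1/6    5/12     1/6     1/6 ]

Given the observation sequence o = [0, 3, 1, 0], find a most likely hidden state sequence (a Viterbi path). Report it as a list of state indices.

t=0: δ = [6.944e-03, 6.250e-02, 4.167e-02, 4.167e-02]  (obs o_0=0)
t=1: δ = [2.315e-03, 5.208e-03, 1.736e-03, 2.894e-03]  ψ = [2, 1, 1, 3]  (obs o_1=3)
t=2: δ = [2.170e-04, 6.510e-04, 1.447e-04, 2.009e-04]  ψ = [1, 1, 1, 3]  (obs o_2=1)
t=3: δ = [9.042e-06, 8.138e-05, 2.713e-05, 9.042e-06]  ψ = [1, 1, 1, 1]  (obs o_3=0)
backtrack: best end state = 1; path = [1, 1, 1, 1]

path = [1, 1, 1, 1]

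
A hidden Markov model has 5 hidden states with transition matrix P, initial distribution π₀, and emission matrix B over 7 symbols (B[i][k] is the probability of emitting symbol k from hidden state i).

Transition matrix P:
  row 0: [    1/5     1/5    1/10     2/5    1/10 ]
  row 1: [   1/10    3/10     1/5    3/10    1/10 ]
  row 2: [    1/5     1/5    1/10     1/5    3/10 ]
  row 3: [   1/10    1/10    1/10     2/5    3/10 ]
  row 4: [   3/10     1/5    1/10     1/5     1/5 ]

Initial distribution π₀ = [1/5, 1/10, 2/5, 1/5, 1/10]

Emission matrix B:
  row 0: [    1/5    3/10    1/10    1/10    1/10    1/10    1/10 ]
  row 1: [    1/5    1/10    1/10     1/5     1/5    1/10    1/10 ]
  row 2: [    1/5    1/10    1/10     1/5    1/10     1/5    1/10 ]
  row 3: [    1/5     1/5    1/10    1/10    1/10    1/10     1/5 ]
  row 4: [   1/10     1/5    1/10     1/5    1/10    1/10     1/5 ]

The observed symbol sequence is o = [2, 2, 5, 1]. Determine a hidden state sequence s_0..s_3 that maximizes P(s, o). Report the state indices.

path = [2, 4, 0, 3]

t=0: δ = [2.000e-02, 1.000e-02, 4.000e-02, 2.000e-02, 1.000e-02]  (obs o_0=2)
t=1: δ = [8.000e-04, 8.000e-04, 4.000e-04, 8.000e-04, 1.200e-03]  ψ = [2, 2, 2, 0, 2]  (obs o_1=2)
t=2: δ = [3.600e-05, 2.400e-05, 3.200e-05, 3.200e-05, 2.400e-05]  ψ = [4, 1, 1, 0, 3]  (obs o_2=5)
t=3: δ = [2.160e-06, 7.200e-07, 4.800e-07, 2.880e-06, 1.920e-06]  ψ = [0, 0, 1, 0, 2]  (obs o_3=1)
backtrack: best end state = 3; path = [2, 4, 0, 3]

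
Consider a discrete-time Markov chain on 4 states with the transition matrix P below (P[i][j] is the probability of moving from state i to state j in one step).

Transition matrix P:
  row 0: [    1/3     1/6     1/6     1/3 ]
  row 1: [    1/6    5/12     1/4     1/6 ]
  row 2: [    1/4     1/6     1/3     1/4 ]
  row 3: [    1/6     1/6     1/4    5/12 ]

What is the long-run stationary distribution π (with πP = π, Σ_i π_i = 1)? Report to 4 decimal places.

π = [0.2252, 0.2222, 0.2523, 0.3003]

Balance equations π_j = Σ_i π_i·P[i][j]:
  π_0 = 1/3·π_0 + 1/6·π_1 + 1/4·π_2 + 1/6·π_3
  π_1 = 1/6·π_0 + 5/12·π_1 + 1/6·π_2 + 1/6·π_3
  π_2 = 1/6·π_0 + 1/4·π_1 + 1/3·π_2 + 1/4·π_3
  normalize: π_0 + π_1 + π_2 + π_3 = 1
Solving the linear system gives exactly π = [25/111, 2/9, 28/111, 100/333].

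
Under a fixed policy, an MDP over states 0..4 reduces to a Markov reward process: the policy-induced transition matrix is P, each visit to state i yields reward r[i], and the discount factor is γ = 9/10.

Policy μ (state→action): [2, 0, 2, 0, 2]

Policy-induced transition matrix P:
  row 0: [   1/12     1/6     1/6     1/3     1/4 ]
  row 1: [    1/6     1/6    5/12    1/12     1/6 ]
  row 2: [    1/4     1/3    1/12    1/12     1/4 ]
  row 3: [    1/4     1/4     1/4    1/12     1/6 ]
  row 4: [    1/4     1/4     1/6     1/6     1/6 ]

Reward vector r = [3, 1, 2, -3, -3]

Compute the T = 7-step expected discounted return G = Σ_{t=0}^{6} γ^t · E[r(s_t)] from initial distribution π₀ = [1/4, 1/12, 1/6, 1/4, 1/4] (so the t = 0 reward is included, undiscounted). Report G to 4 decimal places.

G = 0.4825

t=0: π = [0.2500, 0.0833, 0.1667, 0.2500, 0.2500], E[r] = -0.3333, γ^t·E[r] = -0.333333, running G = -0.333333
t=1: π = [0.2014, 0.2361, 0.1944, 0.1667, 0.2014], E[r] = 0.1250, γ^t·E[r] = 0.112500, running G = -0.220833
t=2: π = [0.1968, 0.2297, 0.2234, 0.1505, 0.1997], E[r] = 0.2164, γ^t·E[r] = 0.175313, running G = -0.045521
t=3: π = [0.1981, 0.2331, 0.2180, 0.1492, 0.2017], E[r] = 0.2108, γ^t·E[r] = 0.153668, running G = 0.108147
t=4: π = [0.1976, 0.2322, 0.2192, 0.1497, 0.2013], E[r] = 0.2103, γ^t·E[r] = 0.138008, running G = 0.246156
t=5: π = [0.1977, 0.2324, 0.2189, 0.1495, 0.2014], E[r] = 0.2108, γ^t·E[r] = 0.124456, running G = 0.370612
t=6: π = [0.1977, 0.2324, 0.2190, 0.1495, 0.2014], E[r] = 0.2106, γ^t·E[r] = 0.111927, running G = 0.482539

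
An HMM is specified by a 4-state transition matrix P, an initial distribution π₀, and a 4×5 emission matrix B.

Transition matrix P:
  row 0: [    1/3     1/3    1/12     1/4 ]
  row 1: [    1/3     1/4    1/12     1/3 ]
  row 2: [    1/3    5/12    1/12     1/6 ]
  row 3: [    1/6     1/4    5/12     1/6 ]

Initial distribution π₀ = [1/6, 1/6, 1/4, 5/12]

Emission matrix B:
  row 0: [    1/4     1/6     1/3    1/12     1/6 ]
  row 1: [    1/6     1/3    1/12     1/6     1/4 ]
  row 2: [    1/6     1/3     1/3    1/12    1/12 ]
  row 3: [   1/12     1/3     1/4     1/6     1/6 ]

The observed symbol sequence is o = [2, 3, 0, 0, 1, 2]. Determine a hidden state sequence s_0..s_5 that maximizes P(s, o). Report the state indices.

t=0: δ = [5.556e-02, 1.389e-02, 8.333e-02, 1.042e-01]  (obs o_0=2)
t=1: δ = [2.315e-03, 5.787e-03, 3.617e-03, 2.894e-03]  ψ = [2, 2, 3, 3]  (obs o_1=3)
t=2: δ = [4.823e-04, 2.512e-04, 2.009e-04, 1.608e-04]  ψ = [1, 2, 3, 1]  (obs o_2=0)
t=3: δ = [4.019e-05, 2.679e-05, 1.116e-05, 1.005e-05]  ψ = [0, 0, 3, 0]  (obs o_3=0)
t=4: δ = [2.233e-06, 4.465e-06, 1.395e-06, 3.349e-06]  ψ = [0, 0, 3, 0]  (obs o_4=1)
t=5: δ = [4.961e-07, 9.303e-08, 4.651e-07, 3.721e-07]  ψ = [1, 1, 3, 1]  (obs o_5=2)
backtrack: best end state = 0; path = [2, 1, 0, 0, 1, 0]

path = [2, 1, 0, 0, 1, 0]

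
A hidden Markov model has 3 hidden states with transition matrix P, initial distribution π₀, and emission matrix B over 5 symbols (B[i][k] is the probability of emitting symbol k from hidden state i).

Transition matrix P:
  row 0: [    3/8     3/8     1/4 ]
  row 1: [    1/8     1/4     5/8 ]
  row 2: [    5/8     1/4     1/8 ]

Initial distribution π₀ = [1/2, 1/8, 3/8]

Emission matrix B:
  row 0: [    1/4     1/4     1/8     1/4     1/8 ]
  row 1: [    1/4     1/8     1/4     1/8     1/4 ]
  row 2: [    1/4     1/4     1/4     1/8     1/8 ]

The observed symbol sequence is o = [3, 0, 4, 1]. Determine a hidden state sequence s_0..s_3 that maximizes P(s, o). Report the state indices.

path = [0, 0, 1, 2]

t=0: δ = [1.250e-01, 1.562e-02, 4.688e-02]  (obs o_0=3)
t=1: δ = [1.172e-02, 1.172e-02, 7.812e-03]  ψ = [0, 0, 0]  (obs o_1=0)
t=2: δ = [6.104e-04, 1.099e-03, 9.155e-04]  ψ = [2, 0, 1]  (obs o_2=4)
t=3: δ = [1.431e-04, 3.433e-05, 1.717e-04]  ψ = [2, 1, 1]  (obs o_3=1)
backtrack: best end state = 2; path = [0, 0, 1, 2]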